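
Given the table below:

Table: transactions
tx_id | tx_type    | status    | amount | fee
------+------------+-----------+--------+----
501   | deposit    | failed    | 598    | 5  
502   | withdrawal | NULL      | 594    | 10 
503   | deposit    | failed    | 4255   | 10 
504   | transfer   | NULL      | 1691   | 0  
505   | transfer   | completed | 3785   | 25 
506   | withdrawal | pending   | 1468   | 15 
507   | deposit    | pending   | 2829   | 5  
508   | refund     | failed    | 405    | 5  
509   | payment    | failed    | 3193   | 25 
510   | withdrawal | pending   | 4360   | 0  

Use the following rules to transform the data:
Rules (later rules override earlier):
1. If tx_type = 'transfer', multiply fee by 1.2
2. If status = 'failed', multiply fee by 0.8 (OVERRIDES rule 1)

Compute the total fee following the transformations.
96.0

Step 1: Rule 2 takes priority for records with status = 'failed'
  - 4 records: 45 × 0.8 = 36.0
Step 2: Rule 1 applies to remaining records with tx_type = 'transfer'
  - 2 records: 25 × 1.2 = 30.0
Step 3: Other records unchanged: 30
Step 4: Final sum = 36.0 + 30.0 + 30 = 96.0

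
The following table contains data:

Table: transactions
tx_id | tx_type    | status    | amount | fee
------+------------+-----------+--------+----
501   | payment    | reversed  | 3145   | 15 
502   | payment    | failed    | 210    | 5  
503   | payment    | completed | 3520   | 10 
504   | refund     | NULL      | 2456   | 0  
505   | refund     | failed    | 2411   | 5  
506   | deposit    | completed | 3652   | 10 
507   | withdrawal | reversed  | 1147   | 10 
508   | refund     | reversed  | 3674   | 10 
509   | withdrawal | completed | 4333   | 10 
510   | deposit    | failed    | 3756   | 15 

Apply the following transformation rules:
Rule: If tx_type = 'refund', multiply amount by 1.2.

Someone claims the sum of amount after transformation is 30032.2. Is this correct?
No, the correct result is 30012.2.

Step 1: Calculate the correct sum after transformation
Step 2: Apply multiplier 1.2 to records where tx_type = 'refund'
Step 3: Correct result = 30012.2
Step 4: Claimed result = 30032.2
Step 5: 30012.2 ≠ 30032.2
Conclusion: The claimed result is incorrect. The correct answer is 30012.2.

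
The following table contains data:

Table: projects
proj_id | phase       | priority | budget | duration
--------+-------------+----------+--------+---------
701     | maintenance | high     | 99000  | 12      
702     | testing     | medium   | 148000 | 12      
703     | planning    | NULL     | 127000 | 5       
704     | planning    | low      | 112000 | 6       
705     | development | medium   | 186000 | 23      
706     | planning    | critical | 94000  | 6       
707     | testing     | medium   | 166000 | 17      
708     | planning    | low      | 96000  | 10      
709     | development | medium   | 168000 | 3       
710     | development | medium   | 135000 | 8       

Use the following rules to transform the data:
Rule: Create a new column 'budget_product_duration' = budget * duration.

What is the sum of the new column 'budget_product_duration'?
14479000

Step 1: For each record, compute budget * duration
Example calculations:
  99000 * 12 = 1188000
  148000 * 12 = 1776000
  127000 * 5 = 635000
  ...
Step 2: Sum all derived values
Step 3: Total = 14479000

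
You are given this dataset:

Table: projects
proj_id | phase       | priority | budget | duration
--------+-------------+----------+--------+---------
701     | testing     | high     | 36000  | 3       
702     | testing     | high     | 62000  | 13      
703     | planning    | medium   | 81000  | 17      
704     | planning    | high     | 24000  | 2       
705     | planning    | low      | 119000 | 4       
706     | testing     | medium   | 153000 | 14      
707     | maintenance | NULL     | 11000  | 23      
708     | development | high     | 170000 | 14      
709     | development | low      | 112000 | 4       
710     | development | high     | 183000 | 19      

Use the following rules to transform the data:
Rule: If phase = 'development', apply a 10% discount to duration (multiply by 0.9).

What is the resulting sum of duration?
109.3

Step 1: Records with phase = 'development' have total duration = 37
Step 2: Apply multiplier: 37 × 0.9 = 33.3
Step 3: Other records total: 76
Step 4: Final sum = 33.3 + 76 = 109.3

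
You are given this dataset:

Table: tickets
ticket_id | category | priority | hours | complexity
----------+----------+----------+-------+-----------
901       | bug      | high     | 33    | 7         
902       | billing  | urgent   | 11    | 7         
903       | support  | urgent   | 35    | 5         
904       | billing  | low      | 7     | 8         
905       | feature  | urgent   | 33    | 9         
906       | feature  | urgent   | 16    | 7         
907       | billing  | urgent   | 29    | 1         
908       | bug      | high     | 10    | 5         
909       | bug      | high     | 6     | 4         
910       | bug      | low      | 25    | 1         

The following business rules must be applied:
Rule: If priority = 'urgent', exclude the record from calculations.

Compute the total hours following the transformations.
81

Step 1: Identify records where priority = 'urgent'
Step 2: The excluded records sum to 124
Step 3: Original total hours = 205
Step 4: Remaining total = 205 - 124 = 81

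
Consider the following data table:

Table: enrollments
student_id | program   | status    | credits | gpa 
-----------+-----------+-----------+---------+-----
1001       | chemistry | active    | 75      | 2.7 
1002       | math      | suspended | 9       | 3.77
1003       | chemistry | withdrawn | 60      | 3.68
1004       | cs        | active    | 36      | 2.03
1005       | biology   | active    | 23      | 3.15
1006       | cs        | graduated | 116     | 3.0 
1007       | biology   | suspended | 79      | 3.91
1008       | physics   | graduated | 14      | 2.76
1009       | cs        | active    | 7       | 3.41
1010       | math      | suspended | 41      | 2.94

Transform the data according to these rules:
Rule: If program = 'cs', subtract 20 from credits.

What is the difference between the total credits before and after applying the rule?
60

Step 1: Original sum of credits = 460
Step 2: 3 records have program = 'cs'
Step 3: Each affected record changes by -20
Step 4: Total change = 3 × -20 = -60
Step 5: New sum = 460 + -60 = 400
Step 6: Difference = |400 - 460| = 60
        (Sum decreased by 60)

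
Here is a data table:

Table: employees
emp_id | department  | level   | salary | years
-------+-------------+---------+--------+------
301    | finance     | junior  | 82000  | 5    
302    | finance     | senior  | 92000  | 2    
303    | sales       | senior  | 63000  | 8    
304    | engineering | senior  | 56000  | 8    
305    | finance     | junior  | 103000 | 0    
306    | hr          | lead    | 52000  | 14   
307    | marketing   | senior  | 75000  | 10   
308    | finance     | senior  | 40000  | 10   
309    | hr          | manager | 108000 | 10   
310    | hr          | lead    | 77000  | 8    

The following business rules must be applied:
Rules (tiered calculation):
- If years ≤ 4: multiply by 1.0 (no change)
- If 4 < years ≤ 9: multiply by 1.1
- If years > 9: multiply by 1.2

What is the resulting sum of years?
86.7

Step 1: Tier 1 (years ≤ 4): 2 records, sum = 2 × 1.0 = 2.0
Step 2: Tier 2 (4 < years ≤ 9): 4 records, sum = 29 × 1.1 = 31.9
Step 3: Tier 3 (years > 9): 4 records, sum = 44 × 1.2 = 52.8
Step 4: Final sum = 2.0 + 31.9 + 52.8 = 86.7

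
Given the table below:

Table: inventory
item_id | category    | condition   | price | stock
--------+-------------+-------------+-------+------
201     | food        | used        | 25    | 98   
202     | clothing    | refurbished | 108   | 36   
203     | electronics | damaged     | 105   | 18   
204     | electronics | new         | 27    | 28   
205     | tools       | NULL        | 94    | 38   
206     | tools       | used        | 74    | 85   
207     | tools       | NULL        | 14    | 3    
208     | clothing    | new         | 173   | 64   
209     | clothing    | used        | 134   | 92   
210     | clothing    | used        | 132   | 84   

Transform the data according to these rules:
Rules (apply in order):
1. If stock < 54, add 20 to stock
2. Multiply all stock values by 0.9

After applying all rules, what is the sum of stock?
581.4

Step 1: Apply Rule 1 - Add 20 to records with stock < 54
  - 5 records affected: 123 + (5 × 20) = 223
  - Unaffected records: 423
  - Sum after Rule 1: 646
Step 2: Apply Rule 2 - Multiply all by 0.9
  - 646 × 0.9 = 581.4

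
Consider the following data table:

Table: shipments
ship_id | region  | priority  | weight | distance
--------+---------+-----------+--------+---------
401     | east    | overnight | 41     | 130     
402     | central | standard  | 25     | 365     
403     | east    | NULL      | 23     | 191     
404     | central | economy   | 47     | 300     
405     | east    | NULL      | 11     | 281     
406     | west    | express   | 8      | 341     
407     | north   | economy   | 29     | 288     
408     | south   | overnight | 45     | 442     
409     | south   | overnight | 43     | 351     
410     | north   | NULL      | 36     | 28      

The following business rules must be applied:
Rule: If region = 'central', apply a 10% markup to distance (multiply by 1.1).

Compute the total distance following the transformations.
2783.5

Step 1: Records with region = 'central' have total distance = 665
Step 2: Apply multiplier: 665 × 1.1 = 731.5
Step 3: Other records total: 2052
Step 4: Final sum = 731.5 + 2052 = 2783.5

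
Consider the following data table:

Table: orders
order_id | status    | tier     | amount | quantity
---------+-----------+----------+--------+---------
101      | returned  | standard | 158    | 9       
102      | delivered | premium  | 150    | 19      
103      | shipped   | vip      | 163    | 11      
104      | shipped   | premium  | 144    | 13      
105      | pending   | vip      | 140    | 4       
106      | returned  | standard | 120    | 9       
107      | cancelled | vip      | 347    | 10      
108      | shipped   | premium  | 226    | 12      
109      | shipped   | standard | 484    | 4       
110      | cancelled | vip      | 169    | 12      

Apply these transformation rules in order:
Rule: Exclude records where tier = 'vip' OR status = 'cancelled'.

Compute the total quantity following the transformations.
66

Step 1: Find records where tier = 'vip' OR status = 'cancelled'
Step 2: 4 records match, summing to 37
Step 3: Original sum: 103
Step 4: Remaining sum = 103 - 37 = 66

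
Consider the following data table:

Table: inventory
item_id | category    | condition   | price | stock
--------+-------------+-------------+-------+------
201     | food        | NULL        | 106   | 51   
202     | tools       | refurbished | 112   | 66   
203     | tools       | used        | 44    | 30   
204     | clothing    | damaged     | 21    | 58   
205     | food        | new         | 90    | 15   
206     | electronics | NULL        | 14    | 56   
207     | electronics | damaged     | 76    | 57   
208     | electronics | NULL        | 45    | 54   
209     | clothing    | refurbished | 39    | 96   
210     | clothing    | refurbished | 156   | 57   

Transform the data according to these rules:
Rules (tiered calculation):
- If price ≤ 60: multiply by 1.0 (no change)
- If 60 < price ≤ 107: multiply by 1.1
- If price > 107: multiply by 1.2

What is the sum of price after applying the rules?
783.8

Step 1: Tier 1 (price ≤ 60): 5 records, sum = 163 × 1.0 = 163.0
Step 2: Tier 2 (60 < price ≤ 107): 3 records, sum = 272 × 1.1 = 299.2
Step 3: Tier 3 (price > 107): 2 records, sum = 268 × 1.2 = 321.6
Step 4: Final sum = 163.0 + 299.2 + 321.6 = 783.8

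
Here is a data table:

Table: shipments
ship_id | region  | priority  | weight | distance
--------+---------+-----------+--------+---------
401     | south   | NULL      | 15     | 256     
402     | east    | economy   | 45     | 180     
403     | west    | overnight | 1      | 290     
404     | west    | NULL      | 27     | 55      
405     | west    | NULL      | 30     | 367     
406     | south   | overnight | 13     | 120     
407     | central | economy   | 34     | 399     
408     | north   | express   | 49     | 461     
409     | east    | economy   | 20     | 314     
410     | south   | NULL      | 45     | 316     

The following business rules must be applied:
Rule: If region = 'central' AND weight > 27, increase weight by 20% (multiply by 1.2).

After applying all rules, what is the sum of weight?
285.8

Step 1: Find records where region = 'central' AND weight > 27
Step 2: 1 records match, summing to 34
Step 3: After multiplier: 34 × 1.2 = 40.8
Step 4: Unaffected records sum: 245
Step 5: Final sum = 40.8 + 245 = 285.8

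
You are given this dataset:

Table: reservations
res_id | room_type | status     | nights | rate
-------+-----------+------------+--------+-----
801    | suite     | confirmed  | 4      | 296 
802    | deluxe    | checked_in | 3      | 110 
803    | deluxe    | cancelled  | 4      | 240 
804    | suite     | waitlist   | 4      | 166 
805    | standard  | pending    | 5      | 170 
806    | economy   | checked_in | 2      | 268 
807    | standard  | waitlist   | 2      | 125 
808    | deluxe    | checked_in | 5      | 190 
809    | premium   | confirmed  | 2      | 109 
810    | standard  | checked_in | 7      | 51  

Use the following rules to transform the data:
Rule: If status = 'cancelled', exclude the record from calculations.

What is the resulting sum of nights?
34

Step 1: Identify records where status = 'cancelled'
Step 2: The excluded records sum to 4
Step 3: Original total nights = 38
Step 4: Remaining total = 38 - 4 = 34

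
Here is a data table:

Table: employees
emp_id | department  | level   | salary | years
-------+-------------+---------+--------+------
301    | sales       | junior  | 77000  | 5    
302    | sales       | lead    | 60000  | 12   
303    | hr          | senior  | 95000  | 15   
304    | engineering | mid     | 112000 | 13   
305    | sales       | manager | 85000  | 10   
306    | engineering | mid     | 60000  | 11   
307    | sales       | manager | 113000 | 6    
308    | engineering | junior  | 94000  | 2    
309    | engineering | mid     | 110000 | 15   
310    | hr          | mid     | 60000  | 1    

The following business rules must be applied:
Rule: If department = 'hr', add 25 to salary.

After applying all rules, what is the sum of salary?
866050

Step 1: Count records where department = 'hr': 2
Step 2: Total bonus added: 2 × 25 = 50
Step 3: Original sum of salary: 866000
Step 4: Final sum = 866000 + 50 = 866050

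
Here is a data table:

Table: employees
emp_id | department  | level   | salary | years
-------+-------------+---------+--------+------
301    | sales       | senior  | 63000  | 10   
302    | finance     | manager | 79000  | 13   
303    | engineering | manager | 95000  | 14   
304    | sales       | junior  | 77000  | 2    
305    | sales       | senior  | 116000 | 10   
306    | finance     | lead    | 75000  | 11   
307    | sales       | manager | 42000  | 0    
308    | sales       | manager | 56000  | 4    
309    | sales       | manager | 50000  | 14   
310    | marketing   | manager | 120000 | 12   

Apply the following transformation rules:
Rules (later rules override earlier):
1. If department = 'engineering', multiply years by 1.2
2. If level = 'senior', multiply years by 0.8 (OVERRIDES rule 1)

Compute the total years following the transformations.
88.8

Step 1: Rule 2 takes priority for records with level = 'senior'
  - 2 records: 20 × 0.8 = 16.0
Step 2: Rule 1 applies to remaining records with department = 'engineering'
  - 1 records: 14 × 1.2 = 16.8
Step 3: Other records unchanged: 56
Step 4: Final sum = 16.0 + 16.8 + 56 = 88.8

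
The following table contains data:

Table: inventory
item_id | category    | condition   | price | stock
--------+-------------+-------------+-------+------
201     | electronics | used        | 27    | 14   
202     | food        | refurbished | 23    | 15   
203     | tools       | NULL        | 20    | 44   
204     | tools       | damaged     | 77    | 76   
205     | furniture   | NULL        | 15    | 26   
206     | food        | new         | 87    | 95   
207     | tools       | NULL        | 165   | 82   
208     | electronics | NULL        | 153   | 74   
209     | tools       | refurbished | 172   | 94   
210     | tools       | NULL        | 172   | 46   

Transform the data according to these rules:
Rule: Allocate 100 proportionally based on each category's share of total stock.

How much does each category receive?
electronics: 15.55, food: 19.43, furniture: 4.59, tools: 60.42

Step 1: Calculate total stock = 566
Step 2: Calculate each category's proportion:
  electronics: 88/566 = 15.55% → 15.55
  food: 110/566 = 19.43% → 19.43
  furniture: 26/566 = 4.59% → 4.59
  tools: 342/566 = 60.42% → 60.42
Step 3: Verify: sum of allocations ≈ 100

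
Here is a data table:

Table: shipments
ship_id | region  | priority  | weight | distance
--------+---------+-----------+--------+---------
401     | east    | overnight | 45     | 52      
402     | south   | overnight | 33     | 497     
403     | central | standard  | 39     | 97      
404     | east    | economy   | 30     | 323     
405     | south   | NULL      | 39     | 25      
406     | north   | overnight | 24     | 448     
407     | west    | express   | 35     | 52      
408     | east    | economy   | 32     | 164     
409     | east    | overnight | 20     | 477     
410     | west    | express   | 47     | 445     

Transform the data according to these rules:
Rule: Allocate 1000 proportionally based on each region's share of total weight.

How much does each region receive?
central: 113.37, east: 369.19, north: 69.77, south: 209.3, west: 238.37

Step 1: Calculate total weight = 344
Step 2: Calculate each region's proportion:
  central: 39/344 = 11.34% → 113.37
  east: 127/344 = 36.92% → 369.19
  north: 24/344 = 6.98% → 69.77
  south: 72/344 = 20.93% → 209.3
  west: 82/344 = 23.84% → 238.37
Step 3: Verify: sum of allocations ≈ 1000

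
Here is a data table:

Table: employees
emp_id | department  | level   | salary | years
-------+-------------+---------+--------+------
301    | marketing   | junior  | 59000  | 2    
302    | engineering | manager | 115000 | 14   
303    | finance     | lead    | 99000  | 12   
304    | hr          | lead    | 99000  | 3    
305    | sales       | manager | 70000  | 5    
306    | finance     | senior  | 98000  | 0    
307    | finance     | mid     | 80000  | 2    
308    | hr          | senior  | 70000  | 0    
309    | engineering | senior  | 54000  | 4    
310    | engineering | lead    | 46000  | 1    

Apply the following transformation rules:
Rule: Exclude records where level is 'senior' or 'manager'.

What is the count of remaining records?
5

Step 1: Count records to exclude
  - 3 (senior) + 2 (manager) = 5 records
Step 2: Total records: 10
Step 3: Remaining = 10 - 5 = 5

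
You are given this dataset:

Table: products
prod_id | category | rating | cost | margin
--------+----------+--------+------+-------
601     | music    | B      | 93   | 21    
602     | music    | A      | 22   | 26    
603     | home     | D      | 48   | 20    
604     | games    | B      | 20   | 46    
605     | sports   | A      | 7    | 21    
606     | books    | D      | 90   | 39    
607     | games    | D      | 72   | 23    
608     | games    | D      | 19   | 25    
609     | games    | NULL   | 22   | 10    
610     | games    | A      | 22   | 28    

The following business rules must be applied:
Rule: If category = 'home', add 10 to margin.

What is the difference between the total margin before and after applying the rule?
10

Step 1: Original sum of margin = 259
Step 2: 1 records have category = 'home'
Step 3: Each affected record changes by 10
Step 4: Total change = 1 × 10 = 10
Step 5: New sum = 259 + 10 = 269
Step 6: Difference = |269 - 259| = 10
        (Sum increased by 10)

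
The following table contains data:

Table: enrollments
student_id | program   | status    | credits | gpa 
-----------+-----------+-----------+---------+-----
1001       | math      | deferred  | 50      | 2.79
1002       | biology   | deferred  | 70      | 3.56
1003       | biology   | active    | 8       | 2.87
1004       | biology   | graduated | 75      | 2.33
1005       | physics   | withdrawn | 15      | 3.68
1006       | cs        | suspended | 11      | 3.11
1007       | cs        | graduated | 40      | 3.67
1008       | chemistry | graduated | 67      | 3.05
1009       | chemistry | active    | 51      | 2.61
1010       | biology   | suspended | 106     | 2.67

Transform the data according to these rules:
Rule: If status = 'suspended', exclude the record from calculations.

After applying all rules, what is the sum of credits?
376

Step 1: Identify records where status = 'suspended'
Step 2: The excluded records sum to 117
Step 3: Original total credits = 493
Step 4: Remaining total = 493 - 117 = 376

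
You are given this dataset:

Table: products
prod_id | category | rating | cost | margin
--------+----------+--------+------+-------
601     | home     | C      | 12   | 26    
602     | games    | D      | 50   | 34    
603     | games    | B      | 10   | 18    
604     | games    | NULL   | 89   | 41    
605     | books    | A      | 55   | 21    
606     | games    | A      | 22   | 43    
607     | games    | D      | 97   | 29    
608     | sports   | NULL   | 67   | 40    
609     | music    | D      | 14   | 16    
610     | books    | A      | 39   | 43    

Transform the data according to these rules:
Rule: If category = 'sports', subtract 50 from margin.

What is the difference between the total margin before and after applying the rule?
50

Step 1: Original sum of margin = 311
Step 2: 1 records have category = 'sports'
Step 3: Each affected record changes by -50
Step 4: Total change = 1 × -50 = -50
Step 5: New sum = 311 + -50 = 261
Step 6: Difference = |261 - 311| = 50
        (Sum decreased by 50)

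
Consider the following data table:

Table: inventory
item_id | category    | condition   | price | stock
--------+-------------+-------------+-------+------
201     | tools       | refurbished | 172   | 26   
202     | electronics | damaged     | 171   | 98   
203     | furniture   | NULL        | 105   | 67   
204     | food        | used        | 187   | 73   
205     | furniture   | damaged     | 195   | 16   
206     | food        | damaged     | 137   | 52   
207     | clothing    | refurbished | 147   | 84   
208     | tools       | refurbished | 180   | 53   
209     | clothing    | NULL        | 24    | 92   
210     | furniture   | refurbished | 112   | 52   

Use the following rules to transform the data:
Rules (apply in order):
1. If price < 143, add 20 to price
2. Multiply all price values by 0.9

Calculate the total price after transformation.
1359.0

Step 1: Apply Rule 1 - Add 20 to records with price < 143
  - 4 records affected: 378 + (4 × 20) = 458
  - Unaffected records: 1052
  - Sum after Rule 1: 1510
Step 2: Apply Rule 2 - Multiply all by 0.9
  - 1510 × 0.9 = 1359.0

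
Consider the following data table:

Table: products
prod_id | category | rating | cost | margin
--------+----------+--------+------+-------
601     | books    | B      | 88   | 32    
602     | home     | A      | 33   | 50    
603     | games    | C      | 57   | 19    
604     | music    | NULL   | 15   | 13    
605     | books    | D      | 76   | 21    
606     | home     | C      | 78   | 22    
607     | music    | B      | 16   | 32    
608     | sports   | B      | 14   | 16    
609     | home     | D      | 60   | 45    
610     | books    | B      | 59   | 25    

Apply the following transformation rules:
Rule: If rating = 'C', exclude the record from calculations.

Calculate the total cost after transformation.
361

Step 1: Identify records where rating = 'C'
Step 2: The excluded records sum to 135
Step 3: Original total cost = 496
Step 4: Remaining total = 496 - 135 = 361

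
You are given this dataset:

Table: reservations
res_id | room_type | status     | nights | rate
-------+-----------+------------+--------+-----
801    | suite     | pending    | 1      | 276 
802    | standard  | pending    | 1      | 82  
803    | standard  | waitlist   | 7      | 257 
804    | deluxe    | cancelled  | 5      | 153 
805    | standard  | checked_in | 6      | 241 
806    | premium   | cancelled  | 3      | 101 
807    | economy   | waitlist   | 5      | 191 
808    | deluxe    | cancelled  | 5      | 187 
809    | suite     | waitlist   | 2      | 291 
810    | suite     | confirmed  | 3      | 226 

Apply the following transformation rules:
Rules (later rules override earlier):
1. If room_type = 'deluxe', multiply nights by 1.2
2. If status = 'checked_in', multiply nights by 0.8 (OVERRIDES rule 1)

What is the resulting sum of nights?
38.8

Step 1: Rule 2 takes priority for records with status = 'checked_in'
  - 1 records: 6 × 0.8 = 4.8
Step 2: Rule 1 applies to remaining records with room_type = 'deluxe'
  - 2 records: 10 × 1.2 = 12.0
Step 3: Other records unchanged: 22
Step 4: Final sum = 4.8 + 12.0 + 22 = 38.8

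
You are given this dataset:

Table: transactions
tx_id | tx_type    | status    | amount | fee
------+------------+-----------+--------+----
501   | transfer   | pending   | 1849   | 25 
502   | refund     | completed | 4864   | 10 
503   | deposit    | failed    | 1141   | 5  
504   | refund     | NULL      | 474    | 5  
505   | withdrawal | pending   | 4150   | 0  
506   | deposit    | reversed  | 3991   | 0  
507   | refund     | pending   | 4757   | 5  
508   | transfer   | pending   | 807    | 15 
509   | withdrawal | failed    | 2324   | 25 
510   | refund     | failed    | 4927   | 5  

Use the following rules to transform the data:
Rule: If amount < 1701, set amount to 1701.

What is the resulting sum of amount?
31965

Step 1: 3 records have amount < 1701
Step 2: These records originally summed to 2422
Step 3: After setting to minimum: 3 × 1701 = 5103
Step 4: Unaffected records sum: 26862
Step 5: Final sum = 5103 + 26862 = 31965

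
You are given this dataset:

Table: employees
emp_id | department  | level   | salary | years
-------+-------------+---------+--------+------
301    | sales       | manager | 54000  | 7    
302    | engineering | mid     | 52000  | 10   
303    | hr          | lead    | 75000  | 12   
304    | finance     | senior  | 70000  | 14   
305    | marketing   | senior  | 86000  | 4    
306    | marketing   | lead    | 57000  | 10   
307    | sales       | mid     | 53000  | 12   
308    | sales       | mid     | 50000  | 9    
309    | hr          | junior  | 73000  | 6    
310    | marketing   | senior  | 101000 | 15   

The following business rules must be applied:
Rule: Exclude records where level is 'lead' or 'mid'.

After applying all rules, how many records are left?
5

Step 1: Count records to exclude
  - 2 (lead) + 3 (mid) = 5 records
Step 2: Total records: 10
Step 3: Remaining = 10 - 5 = 5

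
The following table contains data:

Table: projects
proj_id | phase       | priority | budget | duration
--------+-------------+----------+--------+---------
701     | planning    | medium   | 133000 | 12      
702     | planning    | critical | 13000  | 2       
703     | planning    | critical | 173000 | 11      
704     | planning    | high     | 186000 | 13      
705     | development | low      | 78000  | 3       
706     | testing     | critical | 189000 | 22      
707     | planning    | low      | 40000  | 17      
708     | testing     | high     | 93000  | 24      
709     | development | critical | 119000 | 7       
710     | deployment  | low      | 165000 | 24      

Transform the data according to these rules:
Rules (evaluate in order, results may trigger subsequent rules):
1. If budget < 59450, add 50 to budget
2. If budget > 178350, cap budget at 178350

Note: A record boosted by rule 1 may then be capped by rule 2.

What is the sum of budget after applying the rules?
1170800

Step 1: Apply rule 1 to records with budget < 59450
  - 2 records get bonus of 50
  - Of these, 0 records then exceed 178350 and get capped
Step 2: Apply rule 2 to records with budget > 178350
  - 2 records (original) are capped
Step 3: Calculate final sum = 1170800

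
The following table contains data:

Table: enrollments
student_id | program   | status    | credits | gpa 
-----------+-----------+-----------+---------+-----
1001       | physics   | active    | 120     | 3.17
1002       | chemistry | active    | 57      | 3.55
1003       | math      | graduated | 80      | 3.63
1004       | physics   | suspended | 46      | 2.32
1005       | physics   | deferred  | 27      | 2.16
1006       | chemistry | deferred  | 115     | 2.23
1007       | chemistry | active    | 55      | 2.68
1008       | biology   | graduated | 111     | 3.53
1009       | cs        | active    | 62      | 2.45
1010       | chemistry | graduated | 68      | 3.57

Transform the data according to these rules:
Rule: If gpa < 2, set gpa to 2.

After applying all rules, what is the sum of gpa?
29.29

Step 1: 0 records have gpa < 2
Step 2: These records originally summed to 0
Step 3: After setting to minimum: 0 × 2 = 0
Step 4: Unaffected records sum: 29.29
Step 5: Final sum = 0 + 29.29 = 29.29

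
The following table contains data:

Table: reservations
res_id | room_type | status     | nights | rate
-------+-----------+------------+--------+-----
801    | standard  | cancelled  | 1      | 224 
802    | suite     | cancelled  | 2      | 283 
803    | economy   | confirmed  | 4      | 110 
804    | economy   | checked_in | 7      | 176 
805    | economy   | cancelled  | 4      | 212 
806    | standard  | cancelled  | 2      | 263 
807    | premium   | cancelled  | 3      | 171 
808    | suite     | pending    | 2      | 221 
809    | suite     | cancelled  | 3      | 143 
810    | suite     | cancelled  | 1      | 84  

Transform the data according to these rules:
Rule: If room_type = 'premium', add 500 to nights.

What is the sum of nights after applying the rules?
529

Step 1: Count records where room_type = 'premium': 1
Step 2: Total bonus added: 1 × 500 = 500
Step 3: Original sum of nights: 29
Step 4: Final sum = 29 + 500 = 529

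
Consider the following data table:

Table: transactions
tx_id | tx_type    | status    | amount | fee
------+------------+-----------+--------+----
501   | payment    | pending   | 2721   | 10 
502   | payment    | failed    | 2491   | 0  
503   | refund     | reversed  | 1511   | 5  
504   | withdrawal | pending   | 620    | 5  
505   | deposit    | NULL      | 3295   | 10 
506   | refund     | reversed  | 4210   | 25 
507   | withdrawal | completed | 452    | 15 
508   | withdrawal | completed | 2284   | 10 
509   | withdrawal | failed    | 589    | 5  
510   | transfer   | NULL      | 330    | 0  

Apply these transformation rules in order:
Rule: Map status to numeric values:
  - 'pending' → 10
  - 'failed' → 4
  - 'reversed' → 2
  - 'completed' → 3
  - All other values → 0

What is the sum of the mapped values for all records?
38

Step 1: Apply mapping to each record
Step 2: Count by status:
  'pending': 2 records × 10 = 20
  'failed': 2 records × 4 = 8
  'reversed': 2 records × 2 = 4
  'completed': 2 records × 3 = 6
Step 3: Sum all mapped values = 38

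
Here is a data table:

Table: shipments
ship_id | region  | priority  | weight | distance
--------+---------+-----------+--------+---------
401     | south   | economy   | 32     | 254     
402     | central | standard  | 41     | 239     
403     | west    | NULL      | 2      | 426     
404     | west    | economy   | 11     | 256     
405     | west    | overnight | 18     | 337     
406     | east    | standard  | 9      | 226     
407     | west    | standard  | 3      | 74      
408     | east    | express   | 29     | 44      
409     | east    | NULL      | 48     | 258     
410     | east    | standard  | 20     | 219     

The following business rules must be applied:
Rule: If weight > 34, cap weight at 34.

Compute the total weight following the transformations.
192

Step 1: 2 records have weight > 34
Step 2: These records originally summed to 89
Step 3: After capping: 2 × 34 = 68
Step 4: Unaffected records sum: 124
Step 5: Final sum = 68 + 124 = 192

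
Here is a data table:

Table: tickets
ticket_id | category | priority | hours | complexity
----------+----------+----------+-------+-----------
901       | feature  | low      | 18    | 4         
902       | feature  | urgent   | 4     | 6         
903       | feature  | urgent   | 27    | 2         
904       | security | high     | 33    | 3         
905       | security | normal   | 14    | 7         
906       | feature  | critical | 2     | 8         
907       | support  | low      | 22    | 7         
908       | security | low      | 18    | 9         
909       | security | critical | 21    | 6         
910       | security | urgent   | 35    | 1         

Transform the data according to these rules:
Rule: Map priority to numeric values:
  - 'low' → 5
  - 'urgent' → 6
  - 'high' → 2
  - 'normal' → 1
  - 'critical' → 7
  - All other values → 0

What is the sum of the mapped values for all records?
50

Step 1: Apply mapping to each record
Step 2: Count by status:
  'low': 3 records × 5 = 15
  'urgent': 3 records × 6 = 18
  'high': 1 records × 2 = 2
  'normal': 1 records × 1 = 1
  'critical': 2 records × 7 = 14
Step 3: Sum all mapped values = 50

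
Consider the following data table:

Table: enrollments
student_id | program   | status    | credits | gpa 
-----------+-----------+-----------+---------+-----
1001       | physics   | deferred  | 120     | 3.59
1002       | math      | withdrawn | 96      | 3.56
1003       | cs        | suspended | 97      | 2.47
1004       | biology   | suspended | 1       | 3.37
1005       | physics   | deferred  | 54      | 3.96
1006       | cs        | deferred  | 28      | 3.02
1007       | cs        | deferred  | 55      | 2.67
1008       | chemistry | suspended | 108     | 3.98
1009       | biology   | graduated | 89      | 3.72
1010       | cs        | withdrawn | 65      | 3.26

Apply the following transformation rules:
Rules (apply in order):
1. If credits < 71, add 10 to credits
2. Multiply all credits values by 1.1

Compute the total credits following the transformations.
839.3

Step 1: Apply Rule 1 - Add 10 to records with credits < 71
  - 5 records affected: 203 + (5 × 10) = 253
  - Unaffected records: 510
  - Sum after Rule 1: 763
Step 2: Apply Rule 2 - Multiply all by 1.1
  - 763 × 1.1 = 839.3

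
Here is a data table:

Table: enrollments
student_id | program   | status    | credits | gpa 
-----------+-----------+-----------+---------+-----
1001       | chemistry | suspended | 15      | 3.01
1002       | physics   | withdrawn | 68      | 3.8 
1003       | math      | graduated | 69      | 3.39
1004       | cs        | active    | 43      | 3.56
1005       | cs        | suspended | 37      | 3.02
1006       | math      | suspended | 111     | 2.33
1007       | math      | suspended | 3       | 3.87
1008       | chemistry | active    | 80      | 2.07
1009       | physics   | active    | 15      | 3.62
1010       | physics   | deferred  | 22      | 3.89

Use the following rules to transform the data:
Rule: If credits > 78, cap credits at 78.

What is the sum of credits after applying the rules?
428

Step 1: 2 records have credits > 78
Step 2: These records originally summed to 191
Step 3: After capping: 2 × 78 = 156
Step 4: Unaffected records sum: 272
Step 5: Final sum = 156 + 272 = 428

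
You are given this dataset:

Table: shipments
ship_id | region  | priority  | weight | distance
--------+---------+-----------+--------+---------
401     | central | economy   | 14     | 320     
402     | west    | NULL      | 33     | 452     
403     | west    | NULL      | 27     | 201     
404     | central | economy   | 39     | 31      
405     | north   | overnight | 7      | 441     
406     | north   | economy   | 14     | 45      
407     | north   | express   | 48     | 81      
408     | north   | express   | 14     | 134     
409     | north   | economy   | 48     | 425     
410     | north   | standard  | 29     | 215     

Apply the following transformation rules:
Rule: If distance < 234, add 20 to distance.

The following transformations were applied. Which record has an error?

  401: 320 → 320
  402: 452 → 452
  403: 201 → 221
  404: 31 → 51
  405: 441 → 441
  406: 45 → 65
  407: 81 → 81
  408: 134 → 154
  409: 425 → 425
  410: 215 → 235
Record 407 has an error. The correct transformed value should be 101, not 81.

Step 1: Check each record against the rule
Step 2: Record 407 has distance = 81
Step 3: Since 81 < 234, the bonus should have been applied
Step 4: Correct value = 101, but claimed value = 81
Conclusion: Record 407 has the error.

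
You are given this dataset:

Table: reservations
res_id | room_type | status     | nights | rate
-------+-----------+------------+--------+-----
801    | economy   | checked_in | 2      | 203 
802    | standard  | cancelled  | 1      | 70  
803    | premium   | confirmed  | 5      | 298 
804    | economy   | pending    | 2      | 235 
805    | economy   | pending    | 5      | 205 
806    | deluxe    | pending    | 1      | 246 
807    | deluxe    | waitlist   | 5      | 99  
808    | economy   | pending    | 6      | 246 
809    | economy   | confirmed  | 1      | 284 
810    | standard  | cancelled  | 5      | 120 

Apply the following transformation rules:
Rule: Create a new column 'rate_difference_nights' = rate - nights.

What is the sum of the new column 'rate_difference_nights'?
1973

Step 1: For each record, compute rate - nights
Example calculations:
  203 - 2 = 201
  70 - 1 = 69
  298 - 5 = 293
  ...
Step 2: Sum all derived values
Step 3: Total = 1973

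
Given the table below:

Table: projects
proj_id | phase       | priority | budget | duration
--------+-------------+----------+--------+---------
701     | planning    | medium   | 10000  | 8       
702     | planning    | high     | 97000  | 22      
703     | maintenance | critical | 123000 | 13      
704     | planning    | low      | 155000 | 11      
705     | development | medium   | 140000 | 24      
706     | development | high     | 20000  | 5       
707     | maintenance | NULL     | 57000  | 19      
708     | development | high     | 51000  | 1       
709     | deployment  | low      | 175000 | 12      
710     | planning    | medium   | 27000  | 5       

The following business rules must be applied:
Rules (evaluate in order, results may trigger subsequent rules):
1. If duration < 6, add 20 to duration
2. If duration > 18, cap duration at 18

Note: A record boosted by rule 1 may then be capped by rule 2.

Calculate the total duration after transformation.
152

Step 1: Apply rule 1 to records with duration < 6
  - 3 records get bonus of 20
  - Of these, 3 records then exceed 18 and get capped
Step 2: Apply rule 2 to records with duration > 18
  - 3 records (original) are capped
Step 3: Calculate final sum = 152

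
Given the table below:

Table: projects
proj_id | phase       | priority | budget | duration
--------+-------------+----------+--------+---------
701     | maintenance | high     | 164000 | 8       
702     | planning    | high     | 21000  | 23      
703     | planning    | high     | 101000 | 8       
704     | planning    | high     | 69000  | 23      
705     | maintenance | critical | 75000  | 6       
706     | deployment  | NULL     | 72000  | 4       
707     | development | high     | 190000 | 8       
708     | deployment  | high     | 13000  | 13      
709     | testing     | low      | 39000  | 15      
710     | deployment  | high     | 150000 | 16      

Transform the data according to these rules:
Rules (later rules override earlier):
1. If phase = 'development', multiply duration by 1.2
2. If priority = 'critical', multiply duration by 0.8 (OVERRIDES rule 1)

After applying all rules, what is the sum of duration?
124.4

Step 1: Rule 2 takes priority for records with priority = 'critical'
  - 1 records: 6 × 0.8 = 4.8
Step 2: Rule 1 applies to remaining records with phase = 'development'
  - 1 records: 8 × 1.2 = 9.6
Step 3: Other records unchanged: 110
Step 4: Final sum = 4.8 + 9.6 + 110 = 124.4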